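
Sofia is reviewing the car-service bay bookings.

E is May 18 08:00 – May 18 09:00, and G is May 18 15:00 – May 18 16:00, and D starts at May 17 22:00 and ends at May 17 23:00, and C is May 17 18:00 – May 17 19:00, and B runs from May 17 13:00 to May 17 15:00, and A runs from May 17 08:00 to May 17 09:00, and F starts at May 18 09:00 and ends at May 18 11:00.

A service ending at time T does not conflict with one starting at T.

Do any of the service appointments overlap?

Two intervals overlap when each starts before the other ends.
Sorted by start: A, B, C, D, E, F, G.
B starts after A ends, so A has no further overlaps.
C starts after B ends, so B has no further overlaps.
D starts after C ends, so C has no further overlaps.
E starts after D ends, so D has no further overlaps.
F starts exactly when E ends (back-to-back, no overlap), so E has no further overlaps.
G starts after F ends.
Every pair is clear; the schedule has no overlaps.

No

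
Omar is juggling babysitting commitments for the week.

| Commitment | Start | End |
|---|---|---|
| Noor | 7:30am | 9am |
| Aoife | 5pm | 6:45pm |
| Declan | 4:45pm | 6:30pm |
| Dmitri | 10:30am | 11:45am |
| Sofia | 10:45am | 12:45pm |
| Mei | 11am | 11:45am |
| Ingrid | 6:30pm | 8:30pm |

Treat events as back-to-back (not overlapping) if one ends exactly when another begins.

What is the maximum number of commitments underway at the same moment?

Walk through starts and ends in time order (an end at T is processed before a start at T):
7:30am start Noor → 1
9am end Noor → 0
10:30am start Dmitri → 1
10:45am start Sofia → 2
11am start Mei → 3
11:45am end Dmitri → 2
11:45am end Mei → 1
12:45pm end Sofia → 0
4:45pm start Declan → 1
5pm start Aoife → 2
6:30pm end Declan → 1
6:30pm start Ingrid → 2
6:45pm end Aoife → 1
8:30pm end Ingrid → 0
Peak is 3, at 11am (Dmitri, Mei, Sofia).

3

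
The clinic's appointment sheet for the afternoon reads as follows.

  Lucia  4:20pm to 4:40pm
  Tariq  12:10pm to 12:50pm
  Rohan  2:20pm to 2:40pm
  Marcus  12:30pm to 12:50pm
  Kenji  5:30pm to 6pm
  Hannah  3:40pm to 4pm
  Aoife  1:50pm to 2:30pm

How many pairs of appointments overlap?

Sorted by start: Tariq, Marcus, Aoife, Rohan, Hannah, Lucia, Kenji.
Marcus starts before Tariq ends → Tariq and Marcus overlap.
Aoife starts after Tariq ends — done with Tariq.
Aoife starts after Marcus ends — done with Marcus.
Rohan starts before Aoife ends → Aoife and Rohan overlap.
Hannah starts after Aoife ends — done with Aoife.
Hannah starts after Rohan ends — done with Rohan.
Lucia starts after Hannah ends — done with Hannah.
Kenji starts after Lucia ends.
Overlapping pairs: Aoife & Rohan, Marcus & Tariq — 2 in total.

2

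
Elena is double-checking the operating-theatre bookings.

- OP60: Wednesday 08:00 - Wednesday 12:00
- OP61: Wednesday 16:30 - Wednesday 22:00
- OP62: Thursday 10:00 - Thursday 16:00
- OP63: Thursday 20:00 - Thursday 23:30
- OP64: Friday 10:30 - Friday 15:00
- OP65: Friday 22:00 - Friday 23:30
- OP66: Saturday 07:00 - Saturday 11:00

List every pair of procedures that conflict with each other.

no conflicts

Sorted by start: OP60, OP61, OP62, OP63, OP64, OP65, OP66.
OP61 starts after OP60 ends, so nothing later overlaps OP60 either.
OP62 starts after OP61 ends, so nothing later overlaps OP61 either.
OP63 starts after OP62 ends, so nothing later overlaps OP62 either.
OP64 starts after OP63 ends, so nothing later overlaps OP63 either.
OP65 starts after OP64 ends, so nothing later overlaps OP64 either.
OP66 starts after OP65 ends.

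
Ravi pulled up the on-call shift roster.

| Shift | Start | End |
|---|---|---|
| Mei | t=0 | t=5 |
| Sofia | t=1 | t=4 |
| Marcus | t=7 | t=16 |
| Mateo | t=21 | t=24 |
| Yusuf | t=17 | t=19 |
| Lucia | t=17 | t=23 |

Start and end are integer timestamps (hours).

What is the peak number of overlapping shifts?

Walk through starts and ends in time order (an end at T is processed before a start at T):
t=0 start Mei → 1
t=1 start Sofia → 2
t=4 end Sofia → 1
t=5 end Mei → 0
t=7 start Marcus → 1
t=16 end Marcus → 0
t=17 start Lucia → 1
t=17 start Yusuf → 2
t=19 end Yusuf → 1
t=21 start Mateo → 2
t=23 end Lucia → 1
t=24 end Mateo → 0
Peak is 2, at t=1 (Mei, Sofia).

2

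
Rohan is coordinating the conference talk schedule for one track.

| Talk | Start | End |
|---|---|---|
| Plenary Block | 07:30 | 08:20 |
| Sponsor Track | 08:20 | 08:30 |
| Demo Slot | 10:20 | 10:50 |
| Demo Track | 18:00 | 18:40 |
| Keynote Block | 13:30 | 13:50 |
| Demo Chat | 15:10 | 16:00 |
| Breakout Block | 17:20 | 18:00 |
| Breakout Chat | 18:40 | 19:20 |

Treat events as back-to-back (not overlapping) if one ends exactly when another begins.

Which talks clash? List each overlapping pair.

none

Two intervals overlap when each starts before the other ends.
Sorted by start: Plenary Block, Sponsor Track, Demo Slot, Keynote Block, Demo Chat, Breakout Block, Demo Track, Breakout Chat.
Sponsor Track starts exactly when Plenary Block ends (back-to-back, no overlap) — done with Plenary Block.
Demo Slot starts after Sponsor Track ends — done with Sponsor Track.
Keynote Block starts after Demo Slot ends — done with Demo Slot.
Demo Chat starts after Keynote Block ends — done with Keynote Block.
Breakout Block starts after Demo Chat ends — done with Demo Chat.
Demo Track starts exactly when Breakout Block ends (back-to-back, no overlap) — done with Breakout Block.
Breakout Chat starts exactly when Demo Track ends (back-to-back, no overlap).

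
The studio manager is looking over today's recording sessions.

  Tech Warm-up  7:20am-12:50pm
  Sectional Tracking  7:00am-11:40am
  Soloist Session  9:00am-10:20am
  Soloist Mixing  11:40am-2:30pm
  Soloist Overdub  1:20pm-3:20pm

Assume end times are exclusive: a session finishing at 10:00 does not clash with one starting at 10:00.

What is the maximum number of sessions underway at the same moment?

3

Sort all start/end points and keep a running count:
7:00am start Sectional Tracking → 1
7:20am start Tech Warm-up → 2
9:00am start Soloist Session → 3
10:20am end Soloist Session → 2
11:40am end Sectional Tracking → 1
11:40am start Soloist Mixing → 2
12:50pm end Tech Warm-up → 1
1:20pm start Soloist Overdub → 2
2:30pm end Soloist Mixing → 1
3:20pm end Soloist Overdub → 0
Peak is 3, at 9:00am (Sectional Tracking, Soloist Session, Tech Warm-up).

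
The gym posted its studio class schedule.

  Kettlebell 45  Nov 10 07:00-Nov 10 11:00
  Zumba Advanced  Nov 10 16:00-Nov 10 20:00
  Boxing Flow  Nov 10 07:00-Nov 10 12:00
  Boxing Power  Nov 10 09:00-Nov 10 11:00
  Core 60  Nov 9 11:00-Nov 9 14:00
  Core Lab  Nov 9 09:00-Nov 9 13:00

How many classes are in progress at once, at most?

3

Walk through starts and ends in time order (an end at T is processed before a start at T):
Nov 9 09:00 start Core Lab → 1
Nov 9 11:00 start Core 60 → 2
Nov 9 13:00 end Core Lab → 1
Nov 9 14:00 end Core 60 → 0
Nov 10 07:00 start Boxing Flow → 1
Nov 10 07:00 start Kettlebell 45 → 2
Nov 10 09:00 start Boxing Power → 3
Nov 10 11:00 end Boxing Power → 2
Nov 10 11:00 end Kettlebell 45 → 1
Nov 10 12:00 end Boxing Flow → 0
Nov 10 16:00 start Zumba Advanced → 1
Nov 10 20:00 end Zumba Advanced → 0
Peak is 3, at Nov 10 09:00 (Boxing Flow, Boxing Power, Kettlebell 45).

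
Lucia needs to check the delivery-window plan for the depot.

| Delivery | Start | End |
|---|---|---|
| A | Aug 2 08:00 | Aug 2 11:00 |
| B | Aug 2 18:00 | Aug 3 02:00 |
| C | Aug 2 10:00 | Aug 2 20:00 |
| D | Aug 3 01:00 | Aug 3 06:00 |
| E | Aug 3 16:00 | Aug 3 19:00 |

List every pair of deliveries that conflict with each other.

Two intervals overlap when each starts before the other ends.
Sorted by start: A, C, B, D, E.
C starts before A ends → A and C overlap.
B starts after A ends; A is clear from here.
B starts before C ends → C and B overlap.
D starts after C ends; C is clear from here.
D starts before B ends → B and D overlap.
E starts after B ends.
E starts after D ends.

A & C, B & C, B & D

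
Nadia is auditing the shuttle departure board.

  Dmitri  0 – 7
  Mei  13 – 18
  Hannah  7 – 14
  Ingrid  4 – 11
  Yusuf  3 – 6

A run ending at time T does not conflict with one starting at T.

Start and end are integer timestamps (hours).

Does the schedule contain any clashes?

Sorted by start: Dmitri, Yusuf, Ingrid, Hannah, Mei.
Yusuf starts before Dmitri ends → Dmitri and Yusuf overlap.
That's a conflict, so the schedule is not conflict-free.

Yes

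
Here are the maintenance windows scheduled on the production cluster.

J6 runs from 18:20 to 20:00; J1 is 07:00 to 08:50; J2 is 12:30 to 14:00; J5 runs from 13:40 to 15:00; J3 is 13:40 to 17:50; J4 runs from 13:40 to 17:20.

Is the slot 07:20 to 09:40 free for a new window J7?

J1: starts 07:00 before J7 ends 09:40, and ends 08:50 after J7 starts 07:20 → overlap.
J2: starts 12:30 at or after J7 ends 09:40 → clear.
J3: starts 13:40 at or after J7 ends 09:40 → clear.
J4: starts 13:40 at or after J7 ends 09:40 → clear.
J5: starts 13:40 at or after J7 ends 09:40 → clear.
J6: starts 18:20 at or after J7 ends 09:40 → clear.
J7 overlaps J1.

No — it overlaps J1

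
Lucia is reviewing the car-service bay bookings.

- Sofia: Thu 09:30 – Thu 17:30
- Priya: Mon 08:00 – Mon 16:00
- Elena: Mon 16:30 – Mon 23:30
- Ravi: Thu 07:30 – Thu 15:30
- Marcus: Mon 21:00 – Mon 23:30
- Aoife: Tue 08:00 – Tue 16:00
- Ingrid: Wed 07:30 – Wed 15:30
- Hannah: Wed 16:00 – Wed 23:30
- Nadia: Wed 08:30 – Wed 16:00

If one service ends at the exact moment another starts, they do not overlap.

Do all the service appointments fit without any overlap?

Check each pair: they overlap iff neither finishes before the other starts.
Sorted by start: Priya, Elena, Marcus, Aoife, Ingrid, Nadia, Hannah, Ravi, Sofia.
Elena starts after Priya ends, so Priya has no further overlaps.
Marcus starts before Elena ends → Elena and Marcus overlap.
That's a conflict, so the schedule is not conflict-free.

No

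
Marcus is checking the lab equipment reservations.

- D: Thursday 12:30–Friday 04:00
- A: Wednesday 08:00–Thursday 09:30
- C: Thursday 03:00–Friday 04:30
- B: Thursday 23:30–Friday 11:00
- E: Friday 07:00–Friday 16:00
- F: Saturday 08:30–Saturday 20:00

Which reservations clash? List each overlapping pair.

Check each pair: they overlap iff neither finishes before the other starts.
Sorted by start: A, C, D, B, E, F.
C starts before A ends → A and C overlap.
D starts after A ends — done with A.
D starts before C ends → C and D overlap.
B starts before C ends → C and B overlap.
E starts after C ends — done with C.
B starts before D ends → D and B overlap.
E starts after D ends — done with D.
E starts before B ends → B and E overlap.
F starts after B ends.
F starts after E ends.

A & C, B & C, B & D, B & E, C & D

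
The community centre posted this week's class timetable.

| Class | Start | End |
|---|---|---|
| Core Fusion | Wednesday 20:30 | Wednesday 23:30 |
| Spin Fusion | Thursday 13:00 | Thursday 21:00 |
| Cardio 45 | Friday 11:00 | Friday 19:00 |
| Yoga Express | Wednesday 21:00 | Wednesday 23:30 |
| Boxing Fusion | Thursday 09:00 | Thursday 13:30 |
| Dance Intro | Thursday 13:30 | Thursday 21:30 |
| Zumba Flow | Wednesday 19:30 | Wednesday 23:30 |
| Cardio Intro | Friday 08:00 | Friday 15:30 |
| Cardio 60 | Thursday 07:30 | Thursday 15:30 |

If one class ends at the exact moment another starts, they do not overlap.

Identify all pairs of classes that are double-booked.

Sorted by start: Zumba Flow, Core Fusion, Yoga Express, Cardio 60, Boxing Fusion, Spin Fusion, Dance Intro, Cardio Intro, Cardio 45.
Core Fusion starts before Zumba Flow ends → Zumba Flow and Core Fusion overlap.
Yoga Express starts before Zumba Flow ends → Zumba Flow and Yoga Express overlap.
Cardio 60 starts after Zumba Flow ends — done with Zumba Flow.
Yoga Express starts before Core Fusion ends → Core Fusion and Yoga Express overlap.
Cardio 60 starts after Core Fusion ends — done with Core Fusion.
Cardio 60 starts after Yoga Express ends — done with Yoga Express.
Boxing Fusion starts before Cardio 60 ends → Cardio 60 and Boxing Fusion overlap.
Spin Fusion starts before Cardio 60 ends → Cardio 60 and Spin Fusion overlap.
Dance Intro starts before Cardio 60 ends → Cardio 60 and Dance Intro overlap.
Cardio Intro starts after Cardio 60 ends — done with Cardio 60.
Spin Fusion starts before Boxing Fusion ends → Boxing Fusion and Spin Fusion overlap.
Dance Intro starts exactly when Boxing Fusion ends (back-to-back, no overlap) — done with Boxing Fusion.
Dance Intro starts before Spin Fusion ends → Spin Fusion and Dance Intro overlap.
Cardio Intro starts after Spin Fusion ends — done with Spin Fusion.
Cardio Intro starts after Dance Intro ends — done with Dance Intro.
Cardio 45 starts before Cardio Intro ends → Cardio Intro and Cardio 45 overlap.

Boxing Fusion & Cardio 60, Boxing Fusion & Spin Fusion, Cardio 45 & Cardio Intro, Cardio 60 & Dance Intro, Cardio 60 & Spin Fusion, Core Fusion & Yoga Express, Core Fusion & Zumba Flow, Dance Intro & Spin Fusion, Yoga Express & Zumba Flow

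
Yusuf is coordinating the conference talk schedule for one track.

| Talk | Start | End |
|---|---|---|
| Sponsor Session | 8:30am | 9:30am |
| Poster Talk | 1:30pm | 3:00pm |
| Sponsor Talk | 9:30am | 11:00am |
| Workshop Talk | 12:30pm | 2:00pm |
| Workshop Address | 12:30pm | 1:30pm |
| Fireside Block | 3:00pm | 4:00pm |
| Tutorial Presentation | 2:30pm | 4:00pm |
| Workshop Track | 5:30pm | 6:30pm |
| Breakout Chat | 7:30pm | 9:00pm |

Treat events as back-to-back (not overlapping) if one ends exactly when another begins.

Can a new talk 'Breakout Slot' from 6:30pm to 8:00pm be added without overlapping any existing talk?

Sponsor Session: ends 9:30am at or before Breakout Slot starts 6:30pm → clear.
Sponsor Talk: ends 11:00am at or before Breakout Slot starts 6:30pm → clear.
Workshop Talk: ends 2:00pm at or before Breakout Slot starts 6:30pm → clear.
Workshop Address: ends 1:30pm at or before Breakout Slot starts 6:30pm → clear.
Poster Talk: ends 3:00pm at or before Breakout Slot starts 6:30pm → clear.
Tutorial Presentation: ends 4:00pm at or before Breakout Slot starts 6:30pm → clear.
Fireside Block: ends 4:00pm at or before Breakout Slot starts 6:30pm → clear.
Workshop Track: ends 6:30pm at or before Breakout Slot starts 6:30pm → clear.
Breakout Chat: starts 7:30pm before Breakout Slot ends 8:00pm, and ends 9:00pm after Breakout Slot starts 6:30pm → overlap.
Breakout Slot overlaps Breakout Chat.

No — it overlaps Breakout Chat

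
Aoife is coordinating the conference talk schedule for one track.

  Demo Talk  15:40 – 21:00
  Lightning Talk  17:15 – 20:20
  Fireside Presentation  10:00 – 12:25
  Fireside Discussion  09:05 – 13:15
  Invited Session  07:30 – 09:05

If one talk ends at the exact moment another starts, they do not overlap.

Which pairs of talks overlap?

Sorted by start: Invited Session, Fireside Discussion, Fireside Presentation, Demo Talk, Lightning Talk.
Fireside Discussion starts exactly when Invited Session ends (back-to-back, no overlap), so nothing later overlaps Invited Session either.
Fireside Presentation starts before Fireside Discussion ends → Fireside Discussion and Fireside Presentation overlap.
Demo Talk starts after Fireside Discussion ends, so nothing later overlaps Fireside Discussion either.
Demo Talk starts after Fireside Presentation ends, so nothing later overlaps Fireside Presentation either.
Lightning Talk starts before Demo Talk ends → Demo Talk and Lightning Talk overlap.

Demo Talk & Lightning Talk, Fireside Discussion & Fireside Presentation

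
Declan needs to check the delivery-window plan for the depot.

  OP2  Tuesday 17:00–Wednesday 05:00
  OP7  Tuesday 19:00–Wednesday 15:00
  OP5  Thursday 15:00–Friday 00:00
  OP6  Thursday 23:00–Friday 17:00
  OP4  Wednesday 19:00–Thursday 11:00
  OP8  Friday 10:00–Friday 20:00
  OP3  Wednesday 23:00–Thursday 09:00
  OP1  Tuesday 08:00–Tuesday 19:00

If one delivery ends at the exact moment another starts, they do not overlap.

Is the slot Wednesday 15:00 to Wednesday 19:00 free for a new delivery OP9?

OP1: ends Tuesday 19:00 at or before OP9 starts Wednesday 15:00 → clear.
OP2: ends Wednesday 05:00 at or before OP9 starts Wednesday 15:00 → clear.
OP7: ends Wednesday 15:00 at or before OP9 starts Wednesday 15:00 → clear.
OP4: starts Wednesday 19:00 at or after OP9 ends Wednesday 19:00 → clear.
OP3: starts Wednesday 23:00 at or after OP9 ends Wednesday 19:00 → clear.
OP5: starts Thursday 15:00 at or after OP9 ends Wednesday 19:00 → clear.
OP6: starts Thursday 23:00 at or after OP9 ends Wednesday 19:00 → clear.
OP8: starts Friday 10:00 at or after OP9 ends Wednesday 19:00 → clear.

Yes — the slot is free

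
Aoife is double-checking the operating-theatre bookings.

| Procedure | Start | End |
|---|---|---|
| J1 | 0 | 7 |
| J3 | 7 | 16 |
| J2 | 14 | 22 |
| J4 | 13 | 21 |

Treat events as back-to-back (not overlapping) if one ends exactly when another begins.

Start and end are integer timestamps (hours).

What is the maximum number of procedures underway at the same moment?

Sweep the timeline, counting +1 at each start and −1 at each end (ends before starts at a tie):
0 start J1 → 1
7 end J1 → 0
7 start J3 → 1
13 start J4 → 2
14 start J2 → 3
16 end J3 → 2
21 end J4 → 1
22 end J2 → 0
Peak is 3, at 14 (J2, J3, J4).

3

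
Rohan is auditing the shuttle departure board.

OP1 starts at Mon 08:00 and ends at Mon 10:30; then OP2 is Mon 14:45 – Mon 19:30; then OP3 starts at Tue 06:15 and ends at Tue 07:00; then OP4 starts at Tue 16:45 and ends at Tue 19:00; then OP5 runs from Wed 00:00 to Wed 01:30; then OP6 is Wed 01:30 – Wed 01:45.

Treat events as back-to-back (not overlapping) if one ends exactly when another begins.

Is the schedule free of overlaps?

Yes

Sorted by start: OP1, OP2, OP3, OP4, OP5, OP6.
OP2 starts after OP1 ends; OP1 is clear from here.
OP3 starts after OP2 ends; OP2 is clear from here.
OP4 starts after OP3 ends; OP3 is clear from here.
OP5 starts after OP4 ends; OP4 is clear from here.
OP6 starts exactly when OP5 ends (back-to-back, no overlap).
Every pair is clear; the schedule has no overlaps.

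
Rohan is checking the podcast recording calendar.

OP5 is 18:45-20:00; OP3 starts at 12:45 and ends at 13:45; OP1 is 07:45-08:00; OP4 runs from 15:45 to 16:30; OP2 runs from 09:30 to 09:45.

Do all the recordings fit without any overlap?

Yes

Sorted by start: OP1, OP2, OP3, OP4, OP5.
OP2 starts after OP1 ends — done with OP1.
OP3 starts after OP2 ends — done with OP2.
OP4 starts after OP3 ends — done with OP3.
OP5 starts after OP4 ends.
Every pair is clear; the schedule has no overlaps.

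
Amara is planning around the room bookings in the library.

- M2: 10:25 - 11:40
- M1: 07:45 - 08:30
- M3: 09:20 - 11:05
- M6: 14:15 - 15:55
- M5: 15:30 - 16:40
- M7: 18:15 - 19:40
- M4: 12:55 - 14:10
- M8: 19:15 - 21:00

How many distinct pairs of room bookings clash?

3

Sorted by start: M1, M3, M2, M4, M6, M5, M7, M8.
M3 starts after M1 ends; M1 is clear from here.
M2 starts before M3 ends → M3 and M2 overlap.
M4 starts after M3 ends; M3 is clear from here.
M4 starts after M2 ends; M2 is clear from here.
M6 starts after M4 ends; M4 is clear from here.
M5 starts before M6 ends → M6 and M5 overlap.
M7 starts after M6 ends; M6 is clear from here.
M7 starts after M5 ends; M5 is clear from here.
M8 starts before M7 ends → M7 and M8 overlap.
Overlapping pairs: M2 & M3, M5 & M6, M7 & M8 — 3 in total.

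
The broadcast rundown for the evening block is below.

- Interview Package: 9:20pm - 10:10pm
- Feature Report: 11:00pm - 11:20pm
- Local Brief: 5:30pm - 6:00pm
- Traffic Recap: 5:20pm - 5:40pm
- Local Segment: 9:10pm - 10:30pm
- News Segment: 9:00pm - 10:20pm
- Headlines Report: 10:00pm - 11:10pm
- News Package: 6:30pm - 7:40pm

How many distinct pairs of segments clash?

Two intervals overlap when each starts before the other ends.
Sorted by start: Traffic Recap, Local Brief, News Package, News Segment, Local Segment, Interview Package, Headlines Report, Feature Report.
Local Brief starts before Traffic Recap ends → Traffic Recap and Local Brief overlap.
News Package starts after Traffic Recap ends — done with Traffic Recap.
News Package starts after Local Brief ends — done with Local Brief.
News Segment starts after News Package ends — done with News Package.
Local Segment starts before News Segment ends → News Segment and Local Segment overlap.
Interview Package starts before News Segment ends → News Segment and Interview Package overlap.
Headlines Report starts before News Segment ends → News Segment and Headlines Report overlap.
Feature Report starts after News Segment ends.
Interview Package starts before Local Segment ends → Local Segment and Interview Package overlap.
Headlines Report starts before Local Segment ends → Local Segment and Headlines Report overlap.
Feature Report starts after Local Segment ends.
Headlines Report starts before Interview Package ends → Interview Package and Headlines Report overlap.
Feature Report starts after Interview Package ends.
Feature Report starts before Headlines Report ends → Headlines Report and Feature Report overlap.
Overlapping pairs: Feature Report & Headlines Report, Headlines Report & Interview Package, Headlines Report & Local Segment, Headlines Report & News Segment, Interview Package & Local Segment, Interview Package & News Segment, Local Brief & Traffic Recap, Local Segment & News Segment — 8 in total.

8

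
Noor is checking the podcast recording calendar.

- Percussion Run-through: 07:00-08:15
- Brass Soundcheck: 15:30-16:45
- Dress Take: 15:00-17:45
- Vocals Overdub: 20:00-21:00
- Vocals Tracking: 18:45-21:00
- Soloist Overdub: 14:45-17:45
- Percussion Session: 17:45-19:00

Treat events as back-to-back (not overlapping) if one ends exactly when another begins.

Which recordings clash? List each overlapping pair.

Brass Soundcheck & Dress Take, Brass Soundcheck & Soloist Overdub, Dress Take & Soloist Overdub, Percussion Session & Vocals Tracking, Vocals Overdub & Vocals Tracking

Sorted by start: Percussion Run-through, Soloist Overdub, Dress Take, Brass Soundcheck, Percussion Session, Vocals Tracking, Vocals Overdub.
Soloist Overdub starts after Percussion Run-through ends, so Percussion Run-through has no further overlaps.
Dress Take starts before Soloist Overdub ends → Soloist Overdub and Dress Take overlap.
Brass Soundcheck starts before Soloist Overdub ends → Soloist Overdub and Brass Soundcheck overlap.
Percussion Session starts exactly when Soloist Overdub ends (back-to-back, no overlap), so Soloist Overdub has no further overlaps.
Brass Soundcheck starts before Dress Take ends → Dress Take and Brass Soundcheck overlap.
Percussion Session starts exactly when Dress Take ends (back-to-back, no overlap), so Dress Take has no further overlaps.
Percussion Session starts after Brass Soundcheck ends, so Brass Soundcheck has no further overlaps.
Vocals Tracking starts before Percussion Session ends → Percussion Session and Vocals Tracking overlap.
Vocals Overdub starts after Percussion Session ends.
Vocals Overdub starts before Vocals Tracking ends → Vocals Tracking and Vocals Overdub overlap.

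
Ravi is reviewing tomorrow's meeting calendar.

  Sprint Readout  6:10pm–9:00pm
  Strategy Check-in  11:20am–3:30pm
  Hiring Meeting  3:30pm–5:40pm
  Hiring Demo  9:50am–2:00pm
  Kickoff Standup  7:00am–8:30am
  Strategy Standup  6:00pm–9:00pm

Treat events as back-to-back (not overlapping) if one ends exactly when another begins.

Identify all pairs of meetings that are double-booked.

Hiring Demo & Strategy Check-in, Sprint Readout & Strategy Standup

Sorted by start: Kickoff Standup, Hiring Demo, Strategy Check-in, Hiring Meeting, Strategy Standup, Sprint Readout.
Hiring Demo starts after Kickoff Standup ends — done with Kickoff Standup.
Strategy Check-in starts before Hiring Demo ends → Hiring Demo and Strategy Check-in overlap.
Hiring Meeting starts after Hiring Demo ends — done with Hiring Demo.
Hiring Meeting starts exactly when Strategy Check-in ends (back-to-back, no overlap) — done with Strategy Check-in.
Strategy Standup starts after Hiring Meeting ends — done with Hiring Meeting.
Sprint Readout starts before Strategy Standup ends → Strategy Standup and Sprint Readout overlap.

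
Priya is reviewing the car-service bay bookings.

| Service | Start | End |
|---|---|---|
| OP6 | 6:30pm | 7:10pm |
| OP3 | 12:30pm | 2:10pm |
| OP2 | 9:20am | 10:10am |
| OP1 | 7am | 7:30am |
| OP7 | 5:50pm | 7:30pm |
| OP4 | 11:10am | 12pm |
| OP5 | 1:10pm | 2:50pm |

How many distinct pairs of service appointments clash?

Check each pair: they overlap iff neither finishes before the other starts.
Sorted by start: OP1, OP2, OP4, OP3, OP5, OP7, OP6.
OP2 starts after OP1 ends; OP1 is clear from here.
OP4 starts after OP2 ends; OP2 is clear from here.
OP3 starts after OP4 ends; OP4 is clear from here.
OP5 starts before OP3 ends → OP3 and OP5 overlap.
OP7 starts after OP3 ends; OP3 is clear from here.
OP7 starts after OP5 ends; OP5 is clear from here.
OP6 starts before OP7 ends → OP7 and OP6 overlap.
Overlapping pairs: OP3 & OP5, OP6 & OP7 — 2 in total.

2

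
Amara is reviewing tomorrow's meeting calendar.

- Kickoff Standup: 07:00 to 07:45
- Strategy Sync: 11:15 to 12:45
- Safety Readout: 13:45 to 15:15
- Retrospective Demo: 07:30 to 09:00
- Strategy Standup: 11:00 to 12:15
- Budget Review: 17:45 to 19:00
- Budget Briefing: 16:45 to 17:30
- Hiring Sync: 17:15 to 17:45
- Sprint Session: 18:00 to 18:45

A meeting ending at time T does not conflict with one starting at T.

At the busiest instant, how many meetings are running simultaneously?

2

Sort all start/end points and keep a running count:
07:00 start Kickoff Standup → 1
07:30 start Retrospective Demo → 2
07:45 end Kickoff Standup → 1
09:00 end Retrospective Demo → 0
11:00 start Strategy Standup → 1
11:15 start Strategy Sync → 2
12:15 end Strategy Standup → 1
12:45 end Strategy Sync → 0
13:45 start Safety Readout → 1
15:15 end Safety Readout → 0
16:45 start Budget Briefing → 1
17:15 start Hiring Sync → 2
17:30 end Budget Briefing → 1
17:45 end Hiring Sync → 0
17:45 start Budget Review → 1
18:00 start Sprint Session → 2
18:45 end Sprint Session → 1
19:00 end Budget Review → 0
Peak is 2, at 07:30 (Kickoff Standup, Retrospective Demo).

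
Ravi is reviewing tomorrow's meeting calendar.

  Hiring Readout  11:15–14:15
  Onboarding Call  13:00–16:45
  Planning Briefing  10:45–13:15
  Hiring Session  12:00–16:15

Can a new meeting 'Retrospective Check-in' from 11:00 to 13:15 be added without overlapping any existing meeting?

Planning Briefing: starts 10:45 before Retrospective Check-in ends 13:15, and ends 13:15 after Retrospective Check-in starts 11:00 → overlap.
Hiring Readout: starts 11:15 before Retrospective Check-in ends 13:15, and ends 14:15 after Retrospective Check-in starts 11:00 → overlap.
Hiring Session: starts 12:00 before Retrospective Check-in ends 13:15, and ends 16:15 after Retrospective Check-in starts 11:00 → overlap.
Onboarding Call: starts 13:00 before Retrospective Check-in ends 13:15, and ends 16:45 after Retrospective Check-in starts 11:00 → overlap.
Retrospective Check-in overlaps Hiring Session, Hiring Readout, Onboarding Call, Planning Briefing.

No — it overlaps Hiring Readout, Hiring Session, Onboarding Call, Planning Briefing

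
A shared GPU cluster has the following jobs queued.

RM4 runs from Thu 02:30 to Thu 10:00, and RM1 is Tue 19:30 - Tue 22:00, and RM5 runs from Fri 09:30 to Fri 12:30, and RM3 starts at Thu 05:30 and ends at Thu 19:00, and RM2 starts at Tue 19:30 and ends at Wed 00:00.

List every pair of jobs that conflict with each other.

RM1 & RM2, RM3 & RM4

Two intervals overlap when each starts before the other ends.
Sorted by start: RM1, RM2, RM4, RM3, RM5.
RM2 starts before RM1 ends → RM1 and RM2 overlap.
RM4 starts after RM1 ends; RM1 is clear from here.
RM4 starts after RM2 ends; RM2 is clear from here.
RM3 starts before RM4 ends → RM4 and RM3 overlap.
RM5 starts after RM4 ends.
RM5 starts after RM3 ends.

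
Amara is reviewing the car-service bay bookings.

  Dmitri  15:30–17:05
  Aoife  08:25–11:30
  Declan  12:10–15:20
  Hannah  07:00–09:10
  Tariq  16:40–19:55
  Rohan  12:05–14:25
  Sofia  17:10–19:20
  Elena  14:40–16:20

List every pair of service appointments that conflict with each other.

Aoife & Hannah, Declan & Elena, Declan & Rohan, Dmitri & Elena, Dmitri & Tariq, Sofia & Tariq

Sorted by start: Hannah, Aoife, Rohan, Declan, Elena, Dmitri, Tariq, Sofia.
Aoife starts before Hannah ends → Hannah and Aoife overlap.
Rohan starts after Hannah ends, so nothing later overlaps Hannah either.
Rohan starts after Aoife ends, so nothing later overlaps Aoife either.
Declan starts before Rohan ends → Rohan and Declan overlap.
Elena starts after Rohan ends, so nothing later overlaps Rohan either.
Elena starts before Declan ends → Declan and Elena overlap.
Dmitri starts after Declan ends, so nothing later overlaps Declan either.
Dmitri starts before Elena ends → Elena and Dmitri overlap.
Tariq starts after Elena ends, so nothing later overlaps Elena either.
Tariq starts before Dmitri ends → Dmitri and Tariq overlap.
Sofia starts after Dmitri ends.
Sofia starts before Tariq ends → Tariq and Sofia overlap.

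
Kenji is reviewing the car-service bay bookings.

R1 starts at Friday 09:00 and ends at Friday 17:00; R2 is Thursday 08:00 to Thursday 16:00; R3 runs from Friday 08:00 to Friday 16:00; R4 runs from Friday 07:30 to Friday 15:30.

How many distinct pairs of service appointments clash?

3

Sorted by start: R2, R4, R3, R1.
R4 starts after R2 ends, so R2 has no further overlaps.
R3 starts before R4 ends → R4 and R3 overlap.
R1 starts before R4 ends → R4 and R1 overlap.
R1 starts before R3 ends → R3 and R1 overlap.
Overlapping pairs: R1 & R3, R1 & R4, R3 & R4 — 3 in total.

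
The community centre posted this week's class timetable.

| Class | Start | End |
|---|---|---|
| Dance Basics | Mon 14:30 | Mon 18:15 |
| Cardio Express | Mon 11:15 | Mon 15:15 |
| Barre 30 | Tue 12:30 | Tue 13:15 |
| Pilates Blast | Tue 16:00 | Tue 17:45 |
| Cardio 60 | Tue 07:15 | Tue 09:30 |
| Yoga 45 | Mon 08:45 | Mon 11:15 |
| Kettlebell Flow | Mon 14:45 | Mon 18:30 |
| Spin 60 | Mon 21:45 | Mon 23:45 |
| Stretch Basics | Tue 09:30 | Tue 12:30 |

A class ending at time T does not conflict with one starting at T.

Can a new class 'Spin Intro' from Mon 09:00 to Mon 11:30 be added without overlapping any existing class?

Yoga 45: starts Mon 08:45 before Spin Intro ends Mon 11:30, and ends Mon 11:15 after Spin Intro starts Mon 09:00 → overlap.
Cardio Express: starts Mon 11:15 before Spin Intro ends Mon 11:30, and ends Mon 15:15 after Spin Intro starts Mon 09:00 → overlap.
Dance Basics: starts Mon 14:30 at or after Spin Intro ends Mon 11:30 → clear.
Kettlebell Flow: starts Mon 14:45 at or after Spin Intro ends Mon 11:30 → clear.
Spin 60: starts Mon 21:45 at or after Spin Intro ends Mon 11:30 → clear.
Cardio 60: starts Tue 07:15 at or after Spin Intro ends Mon 11:30 → clear.
Stretch Basics: starts Tue 09:30 at or after Spin Intro ends Mon 11:30 → clear.
Barre 30: starts Tue 12:30 at or after Spin Intro ends Mon 11:30 → clear.
Pilates Blast: starts Tue 16:00 at or after Spin Intro ends Mon 11:30 → clear.
Spin Intro overlaps Yoga 45, Cardio Express.

No — it overlaps Cardio Express, Yoga 45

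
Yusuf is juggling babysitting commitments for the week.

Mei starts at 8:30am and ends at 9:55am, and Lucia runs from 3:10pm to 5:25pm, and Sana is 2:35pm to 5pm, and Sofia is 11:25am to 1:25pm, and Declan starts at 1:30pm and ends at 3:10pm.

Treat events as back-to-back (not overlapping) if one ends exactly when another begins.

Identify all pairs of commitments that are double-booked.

Declan & Sana, Lucia & Sana

Sorted by start: Mei, Sofia, Declan, Sana, Lucia.
Sofia starts after Mei ends, so nothing later overlaps Mei either.
Declan starts after Sofia ends, so nothing later overlaps Sofia either.
Sana starts before Declan ends → Declan and Sana overlap.
Lucia starts exactly when Declan ends (back-to-back, no overlap).
Lucia starts before Sana ends → Sana and Lucia overlap.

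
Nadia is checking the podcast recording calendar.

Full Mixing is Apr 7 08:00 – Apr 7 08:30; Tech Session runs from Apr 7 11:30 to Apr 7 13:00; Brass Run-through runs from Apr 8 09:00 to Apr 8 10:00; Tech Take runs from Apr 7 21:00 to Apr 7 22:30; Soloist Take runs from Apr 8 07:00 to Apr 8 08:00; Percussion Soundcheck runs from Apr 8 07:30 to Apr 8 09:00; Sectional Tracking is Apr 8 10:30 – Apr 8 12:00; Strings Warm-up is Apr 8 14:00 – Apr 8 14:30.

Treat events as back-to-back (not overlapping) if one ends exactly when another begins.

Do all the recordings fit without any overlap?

No

Sorted by start: Full Mixing, Tech Session, Tech Take, Soloist Take, Percussion Soundcheck, Brass Run-through, Sectional Tracking, Strings Warm-up.
Tech Session starts after Full Mixing ends — done with Full Mixing.
Tech Take starts after Tech Session ends — done with Tech Session.
Soloist Take starts after Tech Take ends — done with Tech Take.
Percussion Soundcheck starts before Soloist Take ends → Soloist Take and Percussion Soundcheck overlap.
That's a conflict, so the schedule is not conflict-free.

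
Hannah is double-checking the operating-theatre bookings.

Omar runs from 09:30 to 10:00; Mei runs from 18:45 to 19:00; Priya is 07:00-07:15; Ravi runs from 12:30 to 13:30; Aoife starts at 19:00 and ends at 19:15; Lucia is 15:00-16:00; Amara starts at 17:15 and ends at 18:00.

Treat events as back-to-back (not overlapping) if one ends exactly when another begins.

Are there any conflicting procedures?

No

Sorted by start: Priya, Omar, Ravi, Lucia, Amara, Mei, Aoife.
Omar starts after Priya ends — done with Priya.
Ravi starts after Omar ends — done with Omar.
Lucia starts after Ravi ends — done with Ravi.
Amara starts after Lucia ends — done with Lucia.
Mei starts after Amara ends — done with Amara.
Aoife starts exactly when Mei ends (back-to-back, no overlap).
Every pair is clear; the schedule has no overlaps.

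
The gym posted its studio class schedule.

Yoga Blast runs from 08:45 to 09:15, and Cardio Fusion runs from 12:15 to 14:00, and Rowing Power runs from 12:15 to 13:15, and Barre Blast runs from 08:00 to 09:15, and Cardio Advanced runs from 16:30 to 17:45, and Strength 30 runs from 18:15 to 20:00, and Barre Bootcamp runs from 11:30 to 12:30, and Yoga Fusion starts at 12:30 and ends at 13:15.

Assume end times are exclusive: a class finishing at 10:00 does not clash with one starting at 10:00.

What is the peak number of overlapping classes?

3

Sweep the timeline, counting +1 at each start and −1 at each end (ends before starts at a tie):
08:00 start Barre Blast → 1
08:45 start Yoga Blast → 2
09:15 end Barre Blast → 1
09:15 end Yoga Blast → 0
11:30 start Barre Bootcamp → 1
12:15 start Cardio Fusion → 2
12:15 start Rowing Power → 3
12:30 end Barre Bootcamp → 2
12:30 start Yoga Fusion → 3
13:15 end Rowing Power → 2
13:15 end Yoga Fusion → 1
14:00 end Cardio Fusion → 0
16:30 start Cardio Advanced → 1
17:45 end Cardio Advanced → 0
18:15 start Strength 30 → 1
20:00 end Strength 30 → 0
Peak is 3, at 12:15 (Barre Bootcamp, Cardio Fusion, Rowing Power).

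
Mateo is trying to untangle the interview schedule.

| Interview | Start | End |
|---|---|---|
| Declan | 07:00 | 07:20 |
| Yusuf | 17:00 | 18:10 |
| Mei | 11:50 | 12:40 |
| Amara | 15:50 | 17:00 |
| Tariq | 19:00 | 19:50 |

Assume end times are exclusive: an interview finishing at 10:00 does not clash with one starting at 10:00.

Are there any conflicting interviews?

No

Check each pair: they overlap iff neither finishes before the other starts.
Sorted by start: Declan, Mei, Amara, Yusuf, Tariq.
Mei starts after Declan ends; Declan is clear from here.
Amara starts after Mei ends; Mei is clear from here.
Yusuf starts exactly when Amara ends (back-to-back, no overlap); Amara is clear from here.
Tariq starts after Yusuf ends.
Every pair is clear; the schedule has no overlaps.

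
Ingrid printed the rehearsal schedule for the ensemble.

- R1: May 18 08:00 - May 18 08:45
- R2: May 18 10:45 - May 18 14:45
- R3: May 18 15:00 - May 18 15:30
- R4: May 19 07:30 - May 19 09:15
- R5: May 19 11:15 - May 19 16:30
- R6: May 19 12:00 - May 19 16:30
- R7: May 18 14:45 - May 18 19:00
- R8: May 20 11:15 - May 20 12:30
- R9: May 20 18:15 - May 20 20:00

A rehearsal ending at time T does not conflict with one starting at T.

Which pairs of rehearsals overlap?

R3 & R7, R5 & R6

Sorted by start: R1, R2, R7, R3, R4, R5, R6, R8, R9.
R2 starts after R1 ends; R1 is clear from here.
R7 starts exactly when R2 ends (back-to-back, no overlap); R2 is clear from here.
R3 starts before R7 ends → R7 and R3 overlap.
R4 starts after R7 ends; R7 is clear from here.
R4 starts after R3 ends; R3 is clear from here.
R5 starts after R4 ends; R4 is clear from here.
R6 starts before R5 ends → R5 and R6 overlap.
R8 starts after R5 ends; R5 is clear from here.
R8 starts after R6 ends; R6 is clear from here.
R9 starts after R8 ends.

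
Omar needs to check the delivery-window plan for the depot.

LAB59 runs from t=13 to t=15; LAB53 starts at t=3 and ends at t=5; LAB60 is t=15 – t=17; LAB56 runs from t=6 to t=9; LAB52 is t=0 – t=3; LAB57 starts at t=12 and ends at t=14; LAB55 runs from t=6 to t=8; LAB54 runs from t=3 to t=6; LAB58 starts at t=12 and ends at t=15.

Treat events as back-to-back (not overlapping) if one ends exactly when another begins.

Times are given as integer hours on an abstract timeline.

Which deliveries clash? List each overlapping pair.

LAB53 & LAB54, LAB55 & LAB56, LAB57 & LAB58, LAB57 & LAB59, LAB58 & LAB59

Two intervals overlap when each starts before the other ends.
Sorted by start: LAB52, LAB53, LAB54, LAB55, LAB56, LAB57, LAB58, LAB59, LAB60.
LAB53 starts exactly when LAB52 ends (back-to-back, no overlap), so nothing later overlaps LAB52 either.
LAB54 starts before LAB53 ends → LAB53 and LAB54 overlap.
LAB55 starts after LAB53 ends, so nothing later overlaps LAB53 either.
LAB55 starts exactly when LAB54 ends (back-to-back, no overlap), so nothing later overlaps LAB54 either.
LAB56 starts before LAB55 ends → LAB55 and LAB56 overlap.
LAB57 starts after LAB55 ends, so nothing later overlaps LAB55 either.
LAB57 starts after LAB56 ends, so nothing later overlaps LAB56 either.
LAB58 starts before LAB57 ends → LAB57 and LAB58 overlap.
LAB59 starts before LAB57 ends → LAB57 and LAB59 overlap.
LAB60 starts after LAB57 ends.
LAB59 starts before LAB58 ends → LAB58 and LAB59 overlap.
LAB60 starts exactly when LAB58 ends (back-to-back, no overlap).
LAB60 starts exactly when LAB59 ends (back-to-back, no overlap).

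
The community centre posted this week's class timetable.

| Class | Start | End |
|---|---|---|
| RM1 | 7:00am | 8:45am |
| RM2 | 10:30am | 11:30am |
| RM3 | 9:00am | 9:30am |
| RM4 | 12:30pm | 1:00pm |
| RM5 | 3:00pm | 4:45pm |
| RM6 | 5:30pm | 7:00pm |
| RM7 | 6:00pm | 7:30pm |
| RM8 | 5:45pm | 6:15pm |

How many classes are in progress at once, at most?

3

Sweep the timeline, counting +1 at each start and −1 at each end (ends before starts at a tie):
7:00am start RM1 → 1
8:45am end RM1 → 0
9:00am start RM3 → 1
9:30am end RM3 → 0
10:30am start RM2 → 1
11:30am end RM2 → 0
12:30pm start RM4 → 1
1:00pm end RM4 → 0
3:00pm start RM5 → 1
4:45pm end RM5 → 0
5:30pm start RM6 → 1
5:45pm start RM8 → 2
6:00pm start RM7 → 3
6:15pm end RM8 → 2
7:00pm end RM6 → 1
7:30pm end RM7 → 0
Peak is 3, at 6:00pm (RM6, RM7, RM8).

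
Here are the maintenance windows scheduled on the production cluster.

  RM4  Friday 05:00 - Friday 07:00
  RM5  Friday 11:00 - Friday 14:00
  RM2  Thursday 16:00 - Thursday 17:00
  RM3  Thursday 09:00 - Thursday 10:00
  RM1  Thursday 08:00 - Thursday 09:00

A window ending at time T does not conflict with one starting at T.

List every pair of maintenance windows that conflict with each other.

no conflicts

Two intervals overlap when each starts before the other ends.
Sorted by start: RM1, RM3, RM2, RM4, RM5.
RM3 starts exactly when RM1 ends (back-to-back, no overlap), so nothing later overlaps RM1 either.
RM2 starts after RM3 ends, so nothing later overlaps RM3 either.
RM4 starts after RM2 ends, so nothing later overlaps RM2 either.
RM5 starts after RM4 ends.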